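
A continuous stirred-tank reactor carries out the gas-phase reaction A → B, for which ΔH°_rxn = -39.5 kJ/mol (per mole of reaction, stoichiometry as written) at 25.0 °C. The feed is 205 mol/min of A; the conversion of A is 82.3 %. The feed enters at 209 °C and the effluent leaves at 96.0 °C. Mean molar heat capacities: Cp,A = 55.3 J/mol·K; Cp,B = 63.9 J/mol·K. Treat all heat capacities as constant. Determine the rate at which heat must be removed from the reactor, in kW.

Extent of reaction ξ = 0.823 × 205 = 168.72 mol/min
Reaction term: ξ·ΔH°_rxn = 168.72 × -39.5 = -6664.2 kJ/min
Sensible, feed 209→25 °C: -2085.9 kJ/min
Outlet flows (mol/min): A 36.285, B 168.72
Sensible, products 25→96.0 °C: 907.91 kJ/min
Q = ΔH = -7842.2 kJ/min = -130.7 kW
Heat removed = 130.7 kW

Q_out = 131 kW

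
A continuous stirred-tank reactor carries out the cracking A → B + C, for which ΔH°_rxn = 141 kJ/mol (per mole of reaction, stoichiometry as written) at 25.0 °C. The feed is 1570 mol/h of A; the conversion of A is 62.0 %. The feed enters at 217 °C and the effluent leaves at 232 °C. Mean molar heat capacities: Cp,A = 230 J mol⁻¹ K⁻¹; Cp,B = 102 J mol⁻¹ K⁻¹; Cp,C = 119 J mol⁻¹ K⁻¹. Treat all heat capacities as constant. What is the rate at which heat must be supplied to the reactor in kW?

Q_in = 39.1 kW

Extent of reaction ξ = 0.620 × 1570 = 973.4 mol/h
Reaction term: ξ·ΔH°_rxn = 973.4 × 141 = 137250 kJ/h
Sensible, feed 217→25 °C: -69331 kJ/h
Outlet flows (mol/h): A 596.6, B 973.4, C 973.4
Sensible, products 25→232 °C: 72934 kJ/h
Q = ΔH = 140850 kJ/h = 39.126 kW
Heat supplied = 39.126 kW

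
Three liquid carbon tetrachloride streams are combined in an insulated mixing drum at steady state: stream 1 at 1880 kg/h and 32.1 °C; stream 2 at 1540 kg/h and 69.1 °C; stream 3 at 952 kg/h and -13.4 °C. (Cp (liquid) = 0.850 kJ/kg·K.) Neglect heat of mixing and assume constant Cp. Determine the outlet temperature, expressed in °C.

T_out = 35.2 °C

Adiabatic, steady state ⇒ Σ ṁᵢCp,ᵢ(T_out − Tᵢ) = 0
T_out = Σ ṁᵢCp,ᵢTᵢ / Σ ṁᵢCp,ᵢ
      = 130900 / 3716.2 = 35.225 °C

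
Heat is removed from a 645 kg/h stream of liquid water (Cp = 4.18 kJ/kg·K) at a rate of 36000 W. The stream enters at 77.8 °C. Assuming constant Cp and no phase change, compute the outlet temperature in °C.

T_out = 29.7 °C

Q = 36000 W = 129600 kJ/h
ΔT = Q/(ṁ·Cp) = 129600/(645×4.18) = 48.069 K
T_out = 77.8 − 48.069 = 29.731 °C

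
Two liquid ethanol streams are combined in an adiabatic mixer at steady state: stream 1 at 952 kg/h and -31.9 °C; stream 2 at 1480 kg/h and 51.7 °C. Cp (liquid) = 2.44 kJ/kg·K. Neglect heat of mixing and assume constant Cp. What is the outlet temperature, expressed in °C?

T_out = 19.0 °C

Energy balance with Q = 0: Σ ṁᵢCp,ᵢ(T_out − Tᵢ) = 0
T_out = Σ ṁᵢCp,ᵢTᵢ / Σ ṁᵢCp,ᵢ
      = 112600 / 5934.1 = 18.975 °C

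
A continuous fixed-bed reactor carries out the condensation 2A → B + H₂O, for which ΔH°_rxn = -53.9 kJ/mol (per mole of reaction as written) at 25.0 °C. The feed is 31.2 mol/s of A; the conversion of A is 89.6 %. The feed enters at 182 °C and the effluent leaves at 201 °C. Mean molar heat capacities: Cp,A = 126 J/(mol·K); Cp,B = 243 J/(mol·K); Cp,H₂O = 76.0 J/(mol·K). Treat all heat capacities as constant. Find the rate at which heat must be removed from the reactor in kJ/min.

Extent of reaction ξ = 0.896 × 31.2 / 2 = 13.978 mol/s
Reaction term: ξ·ΔH°_rxn = 13.978 × -53.9 = -753.39 kJ/s
Sensible, feed 182→25 °C: -617.2 kJ/s
Outlet flows (mol/s): A 3.2448, B 13.978, H₂O 13.978
Sensible, products 25→201 °C: 856.72 kJ/s
Q = ΔH = -513.88 kJ/s = -513.88 kW
Heat removed = 30833 kJ/min

Q_out = 30800 kJ/min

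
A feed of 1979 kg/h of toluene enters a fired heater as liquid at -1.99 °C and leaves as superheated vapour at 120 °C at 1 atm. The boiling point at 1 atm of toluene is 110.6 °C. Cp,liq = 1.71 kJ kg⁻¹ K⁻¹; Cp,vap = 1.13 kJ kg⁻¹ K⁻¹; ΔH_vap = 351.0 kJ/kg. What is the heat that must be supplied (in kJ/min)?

liquid -1.99→110.6 °C: 192.53 kJ/kg
vaporisation at 110.6 °C: 351 kJ/kg
vapour 110.6→120 °C: 10.622 kJ/kg
Δh = 192.53 + 351 + 10.622 = 554.15 kJ/kg
Q = ṁ·Δh = 1979 kg/h × 554.15 kJ/kg = 1.0967e+06 kJ/h
|Q| = 304.63 kW = 18278 kJ/min

Q = 18300 kJ/min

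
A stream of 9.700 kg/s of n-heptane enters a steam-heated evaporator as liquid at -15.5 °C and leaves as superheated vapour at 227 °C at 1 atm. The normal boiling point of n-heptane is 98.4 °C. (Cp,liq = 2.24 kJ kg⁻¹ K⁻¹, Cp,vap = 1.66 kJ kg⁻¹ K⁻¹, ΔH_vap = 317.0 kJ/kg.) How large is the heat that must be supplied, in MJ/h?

Q = 27400 MJ/h

liquid -15.5→98.4 °C: 255.14 kJ/kg
vaporisation at 98.4 °C: 317 kJ/kg
vapour 98.4→227 °C: 213.48 kJ/kg
Δh = 255.14 + 317 + 213.48 = 785.61 kJ/kg
Q = ṁ·Δh = 9.700 kg/s × 785.61 kJ/kg = 7620.4 kJ/s
|Q| = 7620.4 kW = 27434 MJ/h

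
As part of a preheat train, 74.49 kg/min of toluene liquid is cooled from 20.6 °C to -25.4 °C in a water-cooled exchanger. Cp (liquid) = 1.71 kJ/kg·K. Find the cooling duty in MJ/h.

Q_c = 352 MJ/h

Q = ṁ·Cp·ΔT = 74.49 × 1.71 × (-25.4 − 20.6) = -5859.4 kJ/min
Converting: 5859.4 / 60 s = 97.656 kW
Cooling duty = 351.56 MJ/h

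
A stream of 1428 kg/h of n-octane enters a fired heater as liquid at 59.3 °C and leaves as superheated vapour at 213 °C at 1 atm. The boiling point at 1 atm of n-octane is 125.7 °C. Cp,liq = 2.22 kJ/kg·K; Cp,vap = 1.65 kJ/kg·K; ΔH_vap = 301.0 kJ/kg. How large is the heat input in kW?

liquid 59.3→125.7 °C: 147.41 kJ/kg
vaporisation at 125.7 °C: 301 kJ/kg
vapour 125.7→213 °C: 144.04 kJ/kg
Δh = 147.41 + 301 + 144.04 = 592.45 kJ/kg
Q = ṁ·Δh = 1428 kg/h × 592.45 kJ/kg = 846020 kJ/h
|Q| = 235.01 kW

Q = 235 kW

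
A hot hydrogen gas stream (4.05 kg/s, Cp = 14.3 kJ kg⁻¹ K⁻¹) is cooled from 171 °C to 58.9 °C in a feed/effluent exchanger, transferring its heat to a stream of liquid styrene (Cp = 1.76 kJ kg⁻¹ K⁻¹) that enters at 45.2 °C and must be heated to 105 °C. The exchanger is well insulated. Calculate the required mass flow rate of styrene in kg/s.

ṁ_c = 61.7 kg/s

Heat released by hot stream: Q = 4.05 × 14.3 × (171 − 58.9) = 6492.3 kJ/s
Energy balance on cold side (adiabatic exchanger): Q = ṁ_c·Cp_c·(T_c,out − T_c,in)
ṁ_c = 6492.3 / [1.76 × (105 − 45.2)] = 61.685 kg/s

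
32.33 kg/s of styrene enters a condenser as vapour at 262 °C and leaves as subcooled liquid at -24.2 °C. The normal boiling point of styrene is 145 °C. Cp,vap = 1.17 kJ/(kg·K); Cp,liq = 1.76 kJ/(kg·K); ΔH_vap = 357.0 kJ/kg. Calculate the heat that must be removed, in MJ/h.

Q_c = 92100 MJ/h

vapour 262→145 °C: -136.89 kJ/kg
condensation at 145 °C: -357 kJ/kg
liquid 145→-24.2 °C: -297.79 kJ/kg
Δh = -136.89 + -357 + -297.79 = -791.68 kJ/kg
Q = ṁ·Δh = 32.33 kg/s × -791.68 kJ/kg = -25595 kJ/s
|Q| = 25595 kW = 92142 MJ/h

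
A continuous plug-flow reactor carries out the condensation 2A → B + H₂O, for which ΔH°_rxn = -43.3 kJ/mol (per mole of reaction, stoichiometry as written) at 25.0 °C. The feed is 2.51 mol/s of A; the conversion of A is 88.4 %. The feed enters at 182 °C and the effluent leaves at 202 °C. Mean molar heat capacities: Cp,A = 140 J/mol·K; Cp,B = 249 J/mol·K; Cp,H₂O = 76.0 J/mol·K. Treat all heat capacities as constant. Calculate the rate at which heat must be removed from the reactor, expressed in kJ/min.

Extent of reaction ξ = 0.884 × 2.51 / 2 = 1.1094 mol/s
Reaction term: ξ·ΔH°_rxn = 1.1094 × -43.3 = -48.038 kJ/s
Sensible, feed 182→25 °C: -55.17 kJ/s
Outlet flows (mol/s): A 0.29116, B 1.1094, H₂O 1.1094
Sensible, products 25→202 °C: 71.034 kJ/s
Q = ΔH = -32.173 kJ/s = -32.173 kW
Heat removed = 1930.4 kJ/min

Q_out = 1930 kJ/min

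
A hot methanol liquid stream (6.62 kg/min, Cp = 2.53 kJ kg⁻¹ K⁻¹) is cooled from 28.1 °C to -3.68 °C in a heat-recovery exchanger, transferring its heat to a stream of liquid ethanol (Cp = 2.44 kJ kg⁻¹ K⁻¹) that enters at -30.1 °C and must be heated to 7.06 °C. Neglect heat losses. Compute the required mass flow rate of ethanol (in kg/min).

Heat released by hot stream: Q = 6.62 × 2.53 × (28.1 − -3.68) = 532.27 kJ/min
Energy balance on cold side (adiabatic exchanger): Q = ṁ_c·Cp_c·(T_c,out − T_c,in)
ṁ_c = 532.27 / [2.44 × (7.06 − -30.1)] = 5.8704 kg/min

ṁ_c = 5.87 kg/min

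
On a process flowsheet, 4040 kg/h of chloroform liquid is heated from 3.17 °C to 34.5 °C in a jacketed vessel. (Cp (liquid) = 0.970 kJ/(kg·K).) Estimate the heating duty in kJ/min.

Q = 2050 kJ/min

Q = ṁ·Cp·ΔT = 4040 × 0.970 × (34.5 − 3.17) = 122780 kJ/h
Converting: 122780 / 3600 s = 34.104 kW
Heating duty = 2046.3 kJ/min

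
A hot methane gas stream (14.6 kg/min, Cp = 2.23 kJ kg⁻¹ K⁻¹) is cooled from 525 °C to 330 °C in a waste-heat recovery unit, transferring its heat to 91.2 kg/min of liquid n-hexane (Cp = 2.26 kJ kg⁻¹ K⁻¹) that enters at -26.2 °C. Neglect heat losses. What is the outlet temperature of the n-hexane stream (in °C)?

T_c,out = 4.60 °C

Heat released by hot stream: Q = 14.6 × 2.23 × (525 − 330) = 6348.8 kJ/min
Energy balance on cold side (adiabatic exchanger): Q = ṁ_c·Cp_c·(T_c,out − T_c,in)
T_c,out = -26.2 + 6348.8/(91.2 × 2.26) = 4.6027 °C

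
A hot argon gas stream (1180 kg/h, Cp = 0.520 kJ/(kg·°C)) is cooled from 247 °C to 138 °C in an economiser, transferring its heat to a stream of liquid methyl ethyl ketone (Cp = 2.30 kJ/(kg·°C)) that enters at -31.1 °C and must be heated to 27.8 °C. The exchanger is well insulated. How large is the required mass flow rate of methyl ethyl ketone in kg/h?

ṁ_c = 494 kg/h

Heat released by hot stream: Q = 1180 × 0.520 × (247 − 138) = 66882 kJ/h
Energy balance on cold side (adiabatic exchanger): Q = ṁ_c·Cp_c·(T_c,out − T_c,in)
ṁ_c = 66882 / [2.30 × (27.8 − -31.1)] = 493.71 kg/h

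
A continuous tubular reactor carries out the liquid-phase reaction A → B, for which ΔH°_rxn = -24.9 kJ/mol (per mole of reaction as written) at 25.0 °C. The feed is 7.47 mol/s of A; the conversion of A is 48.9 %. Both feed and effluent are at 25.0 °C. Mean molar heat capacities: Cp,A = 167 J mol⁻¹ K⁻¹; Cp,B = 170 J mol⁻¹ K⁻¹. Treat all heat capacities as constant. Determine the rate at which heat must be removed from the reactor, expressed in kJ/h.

Q_out = 327000 kJ/h

Extent of reaction ξ = 0.489 × 7.47 = 3.6528 mol/s
Reaction term: ξ·ΔH°_rxn = 3.6528 × -24.9 = -90.955 kJ/s
Q = ΔH = -90.955 kJ/s = -90.955 kW
Heat removed = 327440 kJ/h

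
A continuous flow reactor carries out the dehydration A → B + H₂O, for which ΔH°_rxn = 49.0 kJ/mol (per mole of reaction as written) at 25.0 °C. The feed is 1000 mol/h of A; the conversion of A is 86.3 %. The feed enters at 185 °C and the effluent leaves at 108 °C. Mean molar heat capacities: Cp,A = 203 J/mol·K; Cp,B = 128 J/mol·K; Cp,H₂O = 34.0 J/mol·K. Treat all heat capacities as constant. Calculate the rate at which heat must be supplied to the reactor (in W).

Q_in = 6590 W

Extent of reaction ξ = 0.863 × 1000 = 863 mol/h
Reaction term: ξ·ΔH°_rxn = 863 × 49.0 = 42287 kJ/h
Sensible, feed 185→25 °C: -32480 kJ/h
Outlet flows (mol/h): A 137, B 863, H₂O 863
Sensible, products 25→108 °C: 13912 kJ/h
Q = ΔH = 23719 kJ/h = 6.5887 kW
Heat supplied = 6588.7 W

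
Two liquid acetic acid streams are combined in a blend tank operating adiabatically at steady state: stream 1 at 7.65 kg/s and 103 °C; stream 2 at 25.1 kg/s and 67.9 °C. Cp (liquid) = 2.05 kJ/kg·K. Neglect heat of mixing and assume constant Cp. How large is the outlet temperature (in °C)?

T_out = 76.1 °C

Adiabatic, steady state ⇒ Σ ṁᵢCp,ᵢ(T_out − Tᵢ) = 0
Σ ṁᵢCp,ᵢTᵢ = 7.65×2.05×103 + 25.1×2.05×67.9 = 5109.1
Σ ṁᵢCp,ᵢ = 7.65×2.05 + 25.1×2.05 = 67.138
T_out = 5109.1 / 67.138 = 76.099 °C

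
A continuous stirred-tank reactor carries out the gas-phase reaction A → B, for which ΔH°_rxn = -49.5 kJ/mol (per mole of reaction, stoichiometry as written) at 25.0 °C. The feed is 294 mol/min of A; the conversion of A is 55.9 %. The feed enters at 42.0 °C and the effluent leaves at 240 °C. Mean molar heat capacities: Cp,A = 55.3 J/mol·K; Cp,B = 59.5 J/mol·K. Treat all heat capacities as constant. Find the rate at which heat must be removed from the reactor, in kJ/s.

Q_out = 79.5 kJ/s

Extent of reaction ξ = 0.559 × 294 = 164.35 mol/min
Reaction term: ξ·ΔH°_rxn = 164.35 × -49.5 = -8135.1 kJ/min
Sensible, feed 42.0→25 °C: -276.39 kJ/min
Outlet flows (mol/min): A 129.65, B 164.35
Sensible, products 25→240 °C: 3643.9 kJ/min
Q = ΔH = -4767.6 kJ/min = -79.46 kW
Heat removed = 79.46 kJ/s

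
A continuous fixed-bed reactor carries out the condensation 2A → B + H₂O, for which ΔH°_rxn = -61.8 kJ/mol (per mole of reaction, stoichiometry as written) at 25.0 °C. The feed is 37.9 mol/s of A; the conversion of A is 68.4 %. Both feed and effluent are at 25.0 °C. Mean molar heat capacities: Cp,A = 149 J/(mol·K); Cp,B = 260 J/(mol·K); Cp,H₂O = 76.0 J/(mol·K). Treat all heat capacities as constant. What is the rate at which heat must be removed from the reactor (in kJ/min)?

Q_out = 48100 kJ/min

Extent of reaction ξ = 0.684 × 37.9 / 2 = 12.962 mol/s
Reaction term: ξ·ΔH°_rxn = 12.962 × -61.8 = -801.04 kJ/s
Q = ΔH = -801.04 kJ/s = -801.04 kW
Heat removed = 48062 kJ/min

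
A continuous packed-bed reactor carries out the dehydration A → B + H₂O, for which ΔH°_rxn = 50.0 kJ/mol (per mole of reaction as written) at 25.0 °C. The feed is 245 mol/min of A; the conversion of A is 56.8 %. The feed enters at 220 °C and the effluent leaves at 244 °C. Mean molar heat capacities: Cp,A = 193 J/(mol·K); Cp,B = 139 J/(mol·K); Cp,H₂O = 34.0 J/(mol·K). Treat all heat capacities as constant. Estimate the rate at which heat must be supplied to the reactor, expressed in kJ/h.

Extent of reaction ξ = 0.568 × 245 = 139.16 mol/min
Reaction term: ξ·ΔH°_rxn = 139.16 × 50.0 = 6958 kJ/min
Sensible, feed 220→25 °C: -9220.6 kJ/min
Outlet flows (mol/min): A 105.84, B 139.16, H₂O 139.16
Sensible, products 25→244 °C: 9745.9 kJ/min
Q = ΔH = 7483.3 kJ/min = 124.72 kW
Heat supplied = 449000 kJ/h

Q_in = 449000 kJ/h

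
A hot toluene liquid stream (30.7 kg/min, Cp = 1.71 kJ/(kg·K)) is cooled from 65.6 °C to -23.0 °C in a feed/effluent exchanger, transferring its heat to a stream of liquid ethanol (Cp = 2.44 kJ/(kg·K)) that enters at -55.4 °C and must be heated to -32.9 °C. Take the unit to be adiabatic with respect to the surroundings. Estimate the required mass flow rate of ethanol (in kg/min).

ṁ_c = 84.7 kg/min

Heat released by hot stream: Q = 30.7 × 1.71 × (65.6 − -23.0) = 4651.2 kJ/min
Energy balance on cold side (adiabatic exchanger): Q = ṁ_c·Cp_c·(T_c,out − T_c,in)
ṁ_c = 4651.2 / [2.44 × (-32.9 − -55.4)] = 84.722 kg/min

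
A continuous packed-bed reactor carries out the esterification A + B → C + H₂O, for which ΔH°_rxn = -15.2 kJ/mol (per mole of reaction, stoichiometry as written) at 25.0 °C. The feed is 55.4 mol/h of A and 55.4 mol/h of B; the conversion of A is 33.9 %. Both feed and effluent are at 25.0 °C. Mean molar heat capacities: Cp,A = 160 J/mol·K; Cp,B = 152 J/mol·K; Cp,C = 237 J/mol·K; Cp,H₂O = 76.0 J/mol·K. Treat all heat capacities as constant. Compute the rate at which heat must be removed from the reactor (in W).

Q_out = 79.3 W

Extent of reaction ξ = 0.339 × 55.4 = 18.781 mol/h
Reaction term: ξ·ΔH°_rxn = 18.781 × -15.2 = -285.47 kJ/h
Q = ΔH = -285.47 kJ/h = -0.079296 kW
Heat removed = 79.296 W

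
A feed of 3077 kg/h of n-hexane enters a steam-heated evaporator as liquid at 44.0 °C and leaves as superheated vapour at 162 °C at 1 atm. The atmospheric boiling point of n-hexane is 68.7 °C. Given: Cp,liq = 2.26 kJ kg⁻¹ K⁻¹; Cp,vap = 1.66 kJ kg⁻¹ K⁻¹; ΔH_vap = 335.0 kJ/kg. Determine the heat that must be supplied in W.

Q = 466000 W

liquid 44.0→68.7 °C: 55.822 kJ/kg
vaporisation at 68.7 °C: 335 kJ/kg
vapour 68.7→162 °C: 154.88 kJ/kg
Δh = 55.822 + 335 + 154.88 = 545.7 kJ/kg
Q = ṁ·Δh = 3077 kg/h × 545.7 kJ/kg = 1.6791e+06 kJ/h
|Q| = 466.42 kW = 466420 W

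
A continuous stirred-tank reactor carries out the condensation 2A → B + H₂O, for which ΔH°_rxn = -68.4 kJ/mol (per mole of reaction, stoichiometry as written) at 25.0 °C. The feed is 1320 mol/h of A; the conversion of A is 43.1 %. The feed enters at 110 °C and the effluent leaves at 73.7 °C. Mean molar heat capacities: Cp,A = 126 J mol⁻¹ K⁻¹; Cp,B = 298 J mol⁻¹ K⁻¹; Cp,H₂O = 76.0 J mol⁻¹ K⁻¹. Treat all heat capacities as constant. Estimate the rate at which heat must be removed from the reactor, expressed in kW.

Extent of reaction ξ = 0.431 × 1320 / 2 = 284.46 mol/h
Reaction term: ξ·ΔH°_rxn = 284.46 × -68.4 = -19457 kJ/h
Sensible, feed 110→25 °C: -14137 kJ/h
Outlet flows (mol/h): A 751.08, B 284.46, H₂O 284.46
Sensible, products 25→73.7 °C: 9789.9 kJ/h
Q = ΔH = -23804 kJ/h = -6.6123 kW
Heat removed = 6.6123 kW

Q_out = 6.61 kW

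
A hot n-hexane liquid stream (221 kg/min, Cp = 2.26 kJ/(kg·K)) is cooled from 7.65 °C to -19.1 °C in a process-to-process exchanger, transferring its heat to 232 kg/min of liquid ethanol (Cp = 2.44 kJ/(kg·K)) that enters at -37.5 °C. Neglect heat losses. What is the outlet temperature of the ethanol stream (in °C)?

T_c,out = -13.9 °C

Heat released by hot stream: Q = 221 × 2.26 × (7.65 − -19.1) = 13361 kJ/min
Energy balance on cold side (adiabatic exchanger): Q = ṁ_c·Cp_c·(T_c,out − T_c,in)
T_c,out = -37.5 + 13361/(232 × 2.44) = -13.898 °C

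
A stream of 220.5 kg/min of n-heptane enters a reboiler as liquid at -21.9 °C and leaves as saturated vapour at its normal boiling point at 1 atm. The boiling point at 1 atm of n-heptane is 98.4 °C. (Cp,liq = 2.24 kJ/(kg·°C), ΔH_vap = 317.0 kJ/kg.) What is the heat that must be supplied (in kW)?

Q = 2160 kW

liquid -21.9→98.4 °C: 269.47 kJ/kg
vaporisation at 98.4 °C: 317 kJ/kg
Δh = 269.47 + 317 = 586.47 kJ/kg
Q = ṁ·Δh = 220.5 kg/min × 586.47 kJ/kg = 129320 kJ/min
|Q| = 2155.3 kW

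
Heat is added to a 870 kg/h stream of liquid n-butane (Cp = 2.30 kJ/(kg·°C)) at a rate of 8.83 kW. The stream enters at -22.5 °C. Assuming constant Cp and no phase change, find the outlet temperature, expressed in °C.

T_out = -6.61 °C

Q = 8.83 kW = 31788 kJ/h
ΔT = Q/(ṁ·Cp) = 31788/(870×2.30) = 15.886 K
T_out = -22.5 + 15.886 = -6.6139 °C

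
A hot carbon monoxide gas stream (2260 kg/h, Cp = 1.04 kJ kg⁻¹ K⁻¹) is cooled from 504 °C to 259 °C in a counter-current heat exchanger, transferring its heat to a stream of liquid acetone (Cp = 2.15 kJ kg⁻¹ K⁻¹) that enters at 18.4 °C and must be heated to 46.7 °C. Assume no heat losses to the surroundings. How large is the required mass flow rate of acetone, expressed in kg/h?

Heat released by hot stream: Q = 2260 × 1.04 × (504 − 259) = 575850 kJ/h
Energy balance on cold side (adiabatic exchanger): Q = ṁ_c·Cp_c·(T_c,out − T_c,in)
ṁ_c = 575850 / [2.15 × (46.7 − 18.4)] = 9464.2 kg/h

ṁ_c = 9460 kg/h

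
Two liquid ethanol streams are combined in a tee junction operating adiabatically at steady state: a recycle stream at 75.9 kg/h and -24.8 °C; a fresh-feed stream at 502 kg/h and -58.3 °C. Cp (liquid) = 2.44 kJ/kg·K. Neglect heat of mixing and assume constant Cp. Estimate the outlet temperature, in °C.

T_out = -53.9 °C

Adiabatic, steady state ⇒ Σ ṁᵢCp,ᵢ(T_out − Tᵢ) = 0
T_out = Σ ṁᵢCp,ᵢTᵢ / Σ ṁᵢCp,ᵢ
      = -76003 / 1410.1 = -53.9 °C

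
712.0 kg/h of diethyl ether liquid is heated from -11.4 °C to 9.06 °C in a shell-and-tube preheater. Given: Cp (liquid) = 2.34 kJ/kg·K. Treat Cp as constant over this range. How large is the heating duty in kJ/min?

Q = ṁ·Cp·ΔT = 712.0 × 2.34 × (9.06 − -11.4) = 34088 kJ/h
Converting: 34088 / 3600 s = 9.4689 kW
Heating duty = 568.13 kJ/min

Q = 568 kJ/min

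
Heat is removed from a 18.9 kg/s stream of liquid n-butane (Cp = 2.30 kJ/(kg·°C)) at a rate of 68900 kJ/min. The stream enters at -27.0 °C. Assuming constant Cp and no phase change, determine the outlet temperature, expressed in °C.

Q = 68900 kJ/min = 1148.3 kJ/s
ΔT = Q/(ṁ·Cp) = 1148.3/(18.9×2.30) = 26.417 K
T_out = -27.0 − 26.417 = -53.417 °C

T_out = -53.4 °C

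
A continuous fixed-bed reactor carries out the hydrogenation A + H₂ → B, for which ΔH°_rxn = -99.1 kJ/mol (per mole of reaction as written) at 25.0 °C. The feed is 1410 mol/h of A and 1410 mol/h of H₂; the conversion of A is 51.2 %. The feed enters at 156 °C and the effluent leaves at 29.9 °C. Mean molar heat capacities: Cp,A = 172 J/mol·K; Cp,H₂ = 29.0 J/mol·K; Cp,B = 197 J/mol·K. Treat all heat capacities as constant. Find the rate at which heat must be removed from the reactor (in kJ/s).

Extent of reaction ξ = 0.512 × 1410 = 721.92 mol/h
Reaction term: ξ·ΔH°_rxn = 721.92 × -99.1 = -71542 kJ/h
Sensible, feed 156→25 °C: -37127 kJ/h
Outlet flows (mol/h): A 688.08, H₂ 688.08, B 721.92
Sensible, products 25→29.9 °C: 1374.6 kJ/h
Q = ΔH = -107290 kJ/h = -29.804 kW
Heat removed = 29.804 kJ/s

Q_out = 29.8 kJ/s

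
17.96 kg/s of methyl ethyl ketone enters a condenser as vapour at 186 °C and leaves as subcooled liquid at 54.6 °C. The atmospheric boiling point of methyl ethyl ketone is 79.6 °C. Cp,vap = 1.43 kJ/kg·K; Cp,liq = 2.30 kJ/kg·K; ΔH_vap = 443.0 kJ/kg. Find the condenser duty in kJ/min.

vapour 186→79.6 °C: -152.15 kJ/kg
condensation at 79.6 °C: -443 kJ/kg
liquid 79.6→54.6 °C: -57.5 kJ/kg
Δh = -152.15 + -443 + -57.5 = -652.65 kJ/kg
Q = ṁ·Δh = 17.96 kg/s × -652.65 kJ/kg = -11722 kJ/s
|Q| = 11722 kW = 703300 kJ/min

Q_c = 703000 kJ/min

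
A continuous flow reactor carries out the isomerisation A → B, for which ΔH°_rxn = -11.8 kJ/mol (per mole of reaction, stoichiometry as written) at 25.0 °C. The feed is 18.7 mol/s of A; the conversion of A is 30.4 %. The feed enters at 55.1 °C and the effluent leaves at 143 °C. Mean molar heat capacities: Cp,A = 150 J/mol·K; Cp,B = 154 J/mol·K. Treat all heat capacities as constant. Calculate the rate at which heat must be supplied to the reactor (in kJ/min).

Q_in = 10900 kJ/min

Extent of reaction ξ = 0.304 × 18.7 = 5.6848 mol/s
Reaction term: ξ·ΔH°_rxn = 5.6848 × -11.8 = -67.081 kJ/s
Sensible, feed 55.1→25 °C: -84.43 kJ/s
Outlet flows (mol/s): A 13.015, B 5.6848
Sensible, products 25→143 °C: 333.67 kJ/s
Q = ΔH = 182.16 kJ/s = 182.16 kW
Heat supplied = 10930 kJ/min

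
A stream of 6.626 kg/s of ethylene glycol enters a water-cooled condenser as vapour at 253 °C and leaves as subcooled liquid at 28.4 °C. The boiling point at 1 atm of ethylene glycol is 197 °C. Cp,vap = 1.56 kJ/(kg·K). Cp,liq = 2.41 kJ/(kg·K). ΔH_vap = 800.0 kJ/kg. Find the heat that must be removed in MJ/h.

Q_c = 30900 MJ/h

vapour 253→197 °C: -87.36 kJ/kg
condensation at 197 °C: -800 kJ/kg
liquid 197→28.4 °C: -406.33 kJ/kg
Δh = -87.36 + -800 + -406.33 = -1293.7 kJ/kg
Q = ṁ·Δh = 6.626 kg/s × -1293.7 kJ/kg = -8572 kJ/s
|Q| = 8572 kW = 30859 MJ/h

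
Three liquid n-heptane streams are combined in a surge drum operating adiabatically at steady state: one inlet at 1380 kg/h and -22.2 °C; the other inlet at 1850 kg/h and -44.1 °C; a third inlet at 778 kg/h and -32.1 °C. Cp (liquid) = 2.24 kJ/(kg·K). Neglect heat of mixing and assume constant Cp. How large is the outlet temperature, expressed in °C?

T_out = -34.2 °C

No heat crosses the boundary, so H_out = H_in.
Σ ṁᵢCp,ᵢTᵢ = 1380×2.24×-22.2 + 1850×2.24×-44.1 + 778×2.24×-32.1 = -307320
Σ ṁᵢCp,ᵢ = 1380×2.24 + 1850×2.24 + 778×2.24 = 8977.9
T_out = -307320 / 8977.9 = -34.23 °C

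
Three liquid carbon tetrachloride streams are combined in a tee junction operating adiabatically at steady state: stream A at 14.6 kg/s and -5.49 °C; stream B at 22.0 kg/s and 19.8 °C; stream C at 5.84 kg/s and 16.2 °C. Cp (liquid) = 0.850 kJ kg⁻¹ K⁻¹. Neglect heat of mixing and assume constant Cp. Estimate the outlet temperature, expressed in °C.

T_out = 10.6 °C

Adiabatic, steady state ⇒ Σ ṁᵢCp,ᵢ(T_out − Tᵢ) = 0
Σ ṁᵢCp,ᵢTᵢ = 14.6×0.850×-5.49 + 22.0×0.850×19.8 + 5.84×0.850×16.2 = 382.55
Σ ṁᵢCp,ᵢ = 14.6×0.850 + 22.0×0.850 + 5.84×0.850 = 36.074
T_out = 382.55 / 36.074 = 10.604 °C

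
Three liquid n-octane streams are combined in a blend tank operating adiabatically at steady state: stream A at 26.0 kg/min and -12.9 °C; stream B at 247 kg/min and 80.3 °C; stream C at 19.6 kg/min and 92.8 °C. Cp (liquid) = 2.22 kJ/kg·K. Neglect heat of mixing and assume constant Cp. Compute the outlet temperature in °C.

T_out = 72.9 °C

Energy balance with Q = 0: Σ ṁᵢCp,ᵢ(T_out − Tᵢ) = 0
Σ ṁᵢCp,ᵢTᵢ = 26.0×2.22×-12.9 + 247×2.22×80.3 + 19.6×2.22×92.8 = 47325
Σ ṁᵢCp,ᵢ = 26.0×2.22 + 247×2.22 + 19.6×2.22 = 649.57
T_out = 47325 / 649.57 = 72.856 °C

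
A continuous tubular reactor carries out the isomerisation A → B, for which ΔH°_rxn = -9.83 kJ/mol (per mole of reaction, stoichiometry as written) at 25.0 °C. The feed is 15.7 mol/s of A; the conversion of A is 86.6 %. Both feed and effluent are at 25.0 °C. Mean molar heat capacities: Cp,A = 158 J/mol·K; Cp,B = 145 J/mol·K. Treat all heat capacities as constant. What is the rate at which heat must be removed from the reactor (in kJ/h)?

Q_out = 481000 kJ/h

Extent of reaction ξ = 0.866 × 15.7 = 13.596 mol/s
Reaction term: ξ·ΔH°_rxn = 13.596 × -9.83 = -133.65 kJ/s
Q = ΔH = -133.65 kJ/s = -133.65 kW
Heat removed = 481140 kJ/h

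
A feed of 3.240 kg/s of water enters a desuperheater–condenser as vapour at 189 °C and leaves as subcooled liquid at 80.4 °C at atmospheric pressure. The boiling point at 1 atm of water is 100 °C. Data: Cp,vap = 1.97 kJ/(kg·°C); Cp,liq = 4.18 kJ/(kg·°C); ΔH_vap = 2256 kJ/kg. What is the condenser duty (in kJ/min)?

Q_c = 489000 kJ/min

vapour 189→100 °C: -175.33 kJ/kg
condensation at 100 °C: -2256 kJ/kg
liquid 100→80.4 °C: -81.928 kJ/kg
Δh = -175.33 + -2256 + -81.928 = -2513.3 kJ/kg
Q = ṁ·Δh = 3.240 kg/s × -2513.3 kJ/kg = -8143 kJ/s
|Q| = 8143 kW = 488580 kJ/min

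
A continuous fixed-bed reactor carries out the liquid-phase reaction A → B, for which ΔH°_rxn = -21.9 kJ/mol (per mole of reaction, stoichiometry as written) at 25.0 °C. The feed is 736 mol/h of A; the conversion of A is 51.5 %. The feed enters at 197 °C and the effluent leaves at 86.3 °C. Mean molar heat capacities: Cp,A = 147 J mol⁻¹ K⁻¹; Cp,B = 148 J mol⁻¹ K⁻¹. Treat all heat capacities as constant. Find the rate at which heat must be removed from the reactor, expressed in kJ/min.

Extent of reaction ξ = 0.515 × 736 = 379.04 mol/h
Reaction term: ξ·ΔH°_rxn = 379.04 × -21.9 = -8301 kJ/h
Sensible, feed 197→25 °C: -18609 kJ/h
Outlet flows (mol/h): A 356.96, B 379.04
Sensible, products 25→86.3 °C: 6655.4 kJ/h
Q = ΔH = -20255 kJ/h = -5.6263 kW
Heat removed = 337.58 kJ/min

Q_out = 338 kJ/min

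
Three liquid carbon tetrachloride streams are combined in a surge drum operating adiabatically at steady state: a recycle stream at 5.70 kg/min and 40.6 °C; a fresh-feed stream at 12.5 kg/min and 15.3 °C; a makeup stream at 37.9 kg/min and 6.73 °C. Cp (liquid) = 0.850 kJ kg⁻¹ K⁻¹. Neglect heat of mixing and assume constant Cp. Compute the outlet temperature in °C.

Adiabatic, steady state ⇒ Σ ṁᵢCp,ᵢ(T_out − Tᵢ) = 0
T_out = Σ ṁᵢCp,ᵢTᵢ / Σ ṁᵢCp,ᵢ
      = 576.08 / 47.685 = 12.081 °C

T_out = 12.1 °C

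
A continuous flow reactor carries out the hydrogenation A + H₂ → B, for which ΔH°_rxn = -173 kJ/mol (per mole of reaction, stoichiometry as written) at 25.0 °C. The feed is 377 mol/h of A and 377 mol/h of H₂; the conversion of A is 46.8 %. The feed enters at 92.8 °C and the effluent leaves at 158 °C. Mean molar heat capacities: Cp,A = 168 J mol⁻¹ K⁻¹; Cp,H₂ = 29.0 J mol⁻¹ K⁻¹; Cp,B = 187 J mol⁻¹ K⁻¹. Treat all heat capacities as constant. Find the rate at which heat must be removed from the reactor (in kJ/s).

Extent of reaction ξ = 0.468 × 377 = 176.44 mol/h
Reaction term: ξ·ΔH°_rxn = 176.44 × -173 = -30523 kJ/h
Sensible, feed 92.8→25 °C: -5035.4 kJ/h
Outlet flows (mol/h): A 200.56, H₂ 200.56, B 176.44
Sensible, products 25→158 °C: 9643.1 kJ/h
Q = ΔH = -25916 kJ/h = -7.1988 kW
Heat removed = 7.1988 kJ/s

Q_out = 7.20 kJ/s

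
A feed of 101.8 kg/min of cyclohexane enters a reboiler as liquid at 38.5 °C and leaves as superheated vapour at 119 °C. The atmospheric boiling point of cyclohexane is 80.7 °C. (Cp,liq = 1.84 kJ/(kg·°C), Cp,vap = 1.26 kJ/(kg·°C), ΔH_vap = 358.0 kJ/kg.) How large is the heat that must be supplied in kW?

Q = 821 kW

liquid 38.5→80.7 °C: 77.648 kJ/kg
vaporisation at 80.7 °C: 358 kJ/kg
vapour 80.7→119 °C: 48.258 kJ/kg
Δh = 77.648 + 358 + 48.258 = 483.91 kJ/kg
Q = ṁ·Δh = 101.8 kg/min × 483.91 kJ/kg = 49262 kJ/min
|Q| = 821.03 kW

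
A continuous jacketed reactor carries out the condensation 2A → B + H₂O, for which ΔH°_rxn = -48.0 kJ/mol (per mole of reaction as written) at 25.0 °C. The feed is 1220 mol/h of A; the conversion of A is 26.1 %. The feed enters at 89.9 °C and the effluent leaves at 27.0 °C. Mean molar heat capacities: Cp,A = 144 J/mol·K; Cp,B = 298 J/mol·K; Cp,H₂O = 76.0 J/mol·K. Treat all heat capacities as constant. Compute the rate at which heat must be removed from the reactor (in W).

Q_out = 5180 W

Extent of reaction ξ = 0.261 × 1220 / 2 = 159.21 mol/h
Reaction term: ξ·ΔH°_rxn = 159.21 × -48.0 = -7642.1 kJ/h
Sensible, feed 89.9→25 °C: -11402 kJ/h
Outlet flows (mol/h): A 901.58, B 159.21, H₂O 159.21
Sensible, products 25→27.0 °C: 378.74 kJ/h
Q = ΔH = -18665 kJ/h = -5.1847 kW
Heat removed = 5184.7 W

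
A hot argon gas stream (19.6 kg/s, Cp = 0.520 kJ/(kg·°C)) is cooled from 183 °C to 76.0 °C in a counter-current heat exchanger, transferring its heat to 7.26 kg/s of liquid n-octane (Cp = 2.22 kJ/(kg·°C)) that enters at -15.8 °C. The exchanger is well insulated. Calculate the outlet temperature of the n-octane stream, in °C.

T_c,out = 51.9 °C

Heat released by hot stream: Q = 19.6 × 0.520 × (183 − 76.0) = 1090.5 kJ/s
Energy balance on cold side (adiabatic exchanger): Q = ṁ_c·Cp_c·(T_c,out − T_c,in)
T_c,out = -15.8 + 1090.5/(7.26 × 2.22) = 51.863 °C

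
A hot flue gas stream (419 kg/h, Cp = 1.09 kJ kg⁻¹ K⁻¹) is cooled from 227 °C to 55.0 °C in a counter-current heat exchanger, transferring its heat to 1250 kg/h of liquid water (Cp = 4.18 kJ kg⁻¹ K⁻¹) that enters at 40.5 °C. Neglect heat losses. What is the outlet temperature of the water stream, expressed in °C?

T_c,out = 55.5 °C

Heat released by hot stream: Q = 419 × 1.09 × (227 − 55.0) = 78554 kJ/h
Energy balance on cold side (adiabatic exchanger): Q = ṁ_c·Cp_c·(T_c,out − T_c,in)
T_c,out = 40.5 + 78554/(1250 × 4.18) = 55.534 °C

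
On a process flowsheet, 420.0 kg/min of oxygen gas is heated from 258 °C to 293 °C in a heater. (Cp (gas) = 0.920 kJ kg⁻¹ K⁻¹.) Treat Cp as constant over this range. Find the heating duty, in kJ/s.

Q = 225 kJ/s

Q = ṁ·Cp·ΔT = 420.0 × 0.920 × (293 − 258) = 13524 kJ/min
Converting: 13524 / 60 s = 225.4 kW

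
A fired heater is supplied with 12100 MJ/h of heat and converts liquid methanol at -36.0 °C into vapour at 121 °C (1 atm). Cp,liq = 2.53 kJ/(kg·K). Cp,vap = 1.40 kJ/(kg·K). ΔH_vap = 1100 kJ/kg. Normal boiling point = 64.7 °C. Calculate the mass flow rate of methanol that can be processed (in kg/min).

ṁ = 141 kg/min

Δh = 2.53×(64.7−-36.0) + 1100 + 1.40×(121−64.7) = 1433.6 kJ/kg
Q = 12100 MJ/h = 3361.1 kJ/s = 201670 kJ/min
ṁ = Q/Δh = 201670 / 1433.6 = 140.67 kg/min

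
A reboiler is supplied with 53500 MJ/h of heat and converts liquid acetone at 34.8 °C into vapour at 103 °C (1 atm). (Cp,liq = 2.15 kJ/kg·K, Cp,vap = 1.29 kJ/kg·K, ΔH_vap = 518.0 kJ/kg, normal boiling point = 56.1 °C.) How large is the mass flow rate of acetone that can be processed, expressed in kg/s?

ṁ = 23.8 kg/s

Δh = 2.15×(56.1−34.8) + 518.0 + 1.29×(103−56.1) = 624.3 kJ/kg
Q = 53500 MJ/h = 14861 kJ/s = 14861 kJ/s
ṁ = Q/Δh = 14861 / 624.3 = 23.805 kg/s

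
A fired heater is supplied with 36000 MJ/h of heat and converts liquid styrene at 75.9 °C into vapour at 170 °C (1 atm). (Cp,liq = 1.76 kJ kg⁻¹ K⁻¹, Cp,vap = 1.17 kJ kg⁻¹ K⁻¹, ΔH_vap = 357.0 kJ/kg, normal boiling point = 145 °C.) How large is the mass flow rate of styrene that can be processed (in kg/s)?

Δh = 1.76×(145−75.9) + 357.0 + 1.17×(170−145) = 507.87 kJ/kg
Q = 36000 MJ/h = 10000 kJ/s = 10000 kJ/s
ṁ = Q/Δh = 10000 / 507.87 = 19.69 kg/s

ṁ = 19.7 kg/s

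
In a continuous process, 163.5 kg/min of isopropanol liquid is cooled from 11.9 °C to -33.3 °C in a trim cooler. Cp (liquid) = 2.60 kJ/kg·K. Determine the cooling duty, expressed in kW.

Q_c = 320 kW

Q = ṁ·Cp·ΔT = 163.5 × 2.60 × (-33.3 − 11.9) = -19215 kJ/min
Converting: 19215 / 60 s = 320.24 kW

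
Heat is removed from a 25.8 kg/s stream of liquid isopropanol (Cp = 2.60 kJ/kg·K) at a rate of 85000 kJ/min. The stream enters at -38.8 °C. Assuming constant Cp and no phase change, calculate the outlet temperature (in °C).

T_out = -59.9 °C

Q = 85000 kJ/min = 1416.7 kJ/s
ΔT = Q/(ṁ·Cp) = 1416.7/(25.8×2.60) = 21.119 K
T_out = -38.8 − 21.119 = -59.919 °C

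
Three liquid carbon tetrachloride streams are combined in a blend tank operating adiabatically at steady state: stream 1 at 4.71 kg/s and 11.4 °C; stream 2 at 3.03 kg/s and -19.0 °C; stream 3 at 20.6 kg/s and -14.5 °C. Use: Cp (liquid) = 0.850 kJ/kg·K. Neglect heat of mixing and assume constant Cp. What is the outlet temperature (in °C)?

No heat crosses the boundary, so H_out = H_in.
Σ ṁᵢCp,ᵢTᵢ = 4.71×0.850×11.4 + 3.03×0.850×-19.0 + 20.6×0.850×-14.5 = -257.19
Σ ṁᵢCp,ᵢ = 4.71×0.850 + 3.03×0.850 + 20.6×0.850 = 24.089
T_out = -257.19 / 24.089 = -10.677 °C

T_out = -10.7 °C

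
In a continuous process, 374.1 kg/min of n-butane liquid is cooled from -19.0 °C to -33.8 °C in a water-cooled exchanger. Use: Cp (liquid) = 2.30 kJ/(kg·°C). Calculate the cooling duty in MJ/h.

Q_c = 764 MJ/h

Q = ṁ·Cp·ΔT = 374.1 × 2.30 × (-33.8 − -19.0) = -12734 kJ/min
Converting: 12734 / 60 s = 212.24 kW
Cooling duty = 764.06 MJ/h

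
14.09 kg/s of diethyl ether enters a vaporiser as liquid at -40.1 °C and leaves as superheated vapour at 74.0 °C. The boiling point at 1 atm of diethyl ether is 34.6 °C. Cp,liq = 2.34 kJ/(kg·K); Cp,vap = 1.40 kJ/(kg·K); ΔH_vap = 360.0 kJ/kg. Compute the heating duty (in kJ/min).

Q = 499000 kJ/min

liquid -40.1→34.6 °C: 174.8 kJ/kg
vaporisation at 34.6 °C: 360 kJ/kg
vapour 34.6→74.0 °C: 55.16 kJ/kg
Δh = 174.8 + 360 + 55.16 = 589.96 kJ/kg
Q = ṁ·Δh = 14.09 kg/s × 589.96 kJ/kg = 8312.5 kJ/s
|Q| = 8312.5 kW = 498750 kJ/min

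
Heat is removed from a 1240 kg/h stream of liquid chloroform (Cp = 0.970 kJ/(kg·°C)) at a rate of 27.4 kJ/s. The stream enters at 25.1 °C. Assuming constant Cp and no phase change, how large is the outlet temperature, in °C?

Q = 27.4 kJ/s = 98640 kJ/h
ΔT = Q/(ṁ·Cp) = 98640/(1240×0.970) = 82.009 K
T_out = 25.1 − 82.009 = -56.909 °C

T_out = -56.9 °C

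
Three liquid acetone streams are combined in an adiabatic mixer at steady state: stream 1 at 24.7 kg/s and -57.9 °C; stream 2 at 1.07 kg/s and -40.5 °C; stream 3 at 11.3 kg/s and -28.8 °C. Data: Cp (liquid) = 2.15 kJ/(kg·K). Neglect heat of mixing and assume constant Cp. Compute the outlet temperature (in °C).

T_out = -48.5 °C

Energy balance with Q = 0: Σ ṁᵢCp,ᵢ(T_out − Tᵢ) = 0
T_out = Σ ṁᵢCp,ᵢTᵢ / Σ ṁᵢCp,ᵢ
      = -3867.6 / 79.701 = -48.527 °C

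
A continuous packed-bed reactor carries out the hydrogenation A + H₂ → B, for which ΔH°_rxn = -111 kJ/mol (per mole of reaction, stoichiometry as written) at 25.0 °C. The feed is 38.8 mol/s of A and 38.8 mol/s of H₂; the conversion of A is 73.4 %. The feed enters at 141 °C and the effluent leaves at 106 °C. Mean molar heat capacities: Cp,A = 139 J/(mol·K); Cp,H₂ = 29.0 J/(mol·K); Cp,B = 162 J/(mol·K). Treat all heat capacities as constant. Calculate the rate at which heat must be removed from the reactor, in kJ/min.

Q_out = 204000 kJ/min

Extent of reaction ξ = 0.734 × 38.8 = 28.479 mol/s
Reaction term: ξ·ΔH°_rxn = 28.479 × -111 = -3161.2 kJ/s
Sensible, feed 141→25 °C: -756.13 kJ/s
Outlet flows (mol/s): A 10.321, H₂ 10.321, B 28.479
Sensible, products 25→106 °C: 514.15 kJ/s
Q = ΔH = -3403.2 kJ/s = -3403.2 kW
Heat removed = 204190 kJ/min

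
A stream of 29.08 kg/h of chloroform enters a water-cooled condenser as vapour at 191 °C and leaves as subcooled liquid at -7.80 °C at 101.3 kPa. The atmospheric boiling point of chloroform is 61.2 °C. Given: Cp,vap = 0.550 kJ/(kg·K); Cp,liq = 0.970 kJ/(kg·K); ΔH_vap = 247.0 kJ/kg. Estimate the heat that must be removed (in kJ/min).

vapour 191→61.2 °C: -71.39 kJ/kg
condensation at 61.2 °C: -247 kJ/kg
liquid 61.2→-7.80 °C: -66.93 kJ/kg
Δh = -71.39 + -247 + -66.93 = -385.32 kJ/kg
Q = ṁ·Δh = 29.08 kg/h × -385.32 kJ/kg = -11205 kJ/h
|Q| = 3.1125 kW = 186.75 kJ/min

Q_c = 187 kJ/min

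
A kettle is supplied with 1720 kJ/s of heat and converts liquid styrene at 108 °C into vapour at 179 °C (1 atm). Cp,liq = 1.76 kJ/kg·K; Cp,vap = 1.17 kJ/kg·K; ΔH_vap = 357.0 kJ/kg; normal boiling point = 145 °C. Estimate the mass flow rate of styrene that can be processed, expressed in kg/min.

Δh = 1.76×(145−108) + 357.0 + 1.17×(179−145) = 461.9 kJ/kg
Q = 1720 kJ/s = 1720 kJ/s = 103200 kJ/min
ṁ = Q/Δh = 103200 / 461.9 = 223.42 kg/min

ṁ = 223 kg/min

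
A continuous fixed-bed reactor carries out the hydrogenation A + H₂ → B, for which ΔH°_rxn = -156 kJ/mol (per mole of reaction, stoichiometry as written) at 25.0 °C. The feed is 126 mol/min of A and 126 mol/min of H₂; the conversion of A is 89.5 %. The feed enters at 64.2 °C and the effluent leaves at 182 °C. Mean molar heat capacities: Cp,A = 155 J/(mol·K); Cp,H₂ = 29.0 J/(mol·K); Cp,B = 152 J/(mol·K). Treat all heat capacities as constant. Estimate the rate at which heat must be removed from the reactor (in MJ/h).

Extent of reaction ξ = 0.895 × 126 = 112.77 mol/min
Reaction term: ξ·ΔH°_rxn = 112.77 × -156 = -17592 kJ/min
Sensible, feed 64.2→25 °C: -908.81 kJ/min
Outlet flows (mol/min): A 13.23, H₂ 13.23, B 112.77
Sensible, products 25→182 °C: 3073.3 kJ/min
Q = ΔH = -15428 kJ/min = -257.13 kW
Heat removed = 925.66 MJ/h

Q_out = 926 MJ/h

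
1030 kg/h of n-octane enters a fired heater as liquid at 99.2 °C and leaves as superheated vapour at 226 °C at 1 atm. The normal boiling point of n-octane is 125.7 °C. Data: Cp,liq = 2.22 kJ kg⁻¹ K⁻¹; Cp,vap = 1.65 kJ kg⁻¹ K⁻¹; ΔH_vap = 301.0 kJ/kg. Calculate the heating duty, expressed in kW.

Q = 150 kW

liquid 99.2→125.7 °C: 58.83 kJ/kg
vaporisation at 125.7 °C: 301 kJ/kg
vapour 125.7→226 °C: 165.49 kJ/kg
Δh = 58.83 + 301 + 165.49 = 525.32 kJ/kg
Q = ṁ·Δh = 1030 kg/h × 525.32 kJ/kg = 541080 kJ/h
|Q| = 150.3 kW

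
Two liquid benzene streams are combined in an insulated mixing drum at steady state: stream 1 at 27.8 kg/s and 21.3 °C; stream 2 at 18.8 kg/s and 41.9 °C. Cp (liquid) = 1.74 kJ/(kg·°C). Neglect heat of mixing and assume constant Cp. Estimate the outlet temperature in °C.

T_out = 29.6 °C

Energy balance with Q = 0: Σ ṁᵢCp,ᵢ(T_out − Tᵢ) = 0
Σ ṁᵢCp,ᵢTᵢ = 27.8×1.74×21.3 + 18.8×1.74×41.9 = 2401
Σ ṁᵢCp,ᵢ = 27.8×1.74 + 18.8×1.74 = 81.084
T_out = 2401 / 81.084 = 29.611 °C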